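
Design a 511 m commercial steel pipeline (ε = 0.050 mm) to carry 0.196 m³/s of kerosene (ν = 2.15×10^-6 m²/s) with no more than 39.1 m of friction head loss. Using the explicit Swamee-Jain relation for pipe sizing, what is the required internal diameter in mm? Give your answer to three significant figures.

D ≈ 233 mm

Swamee-Jain (Type III): D = 0.66·[ε^1.25·(LQ²/(gh_f))^4.75 + ν·Q^9.4·(L/(gh_f))^5.2]^0.04
LQ²/(gh_f) = 0.05118; L/(gh_f) = 1.332
Term 1 = ε^1.25·(…)^4.75 = 3.10×10^-12; Term 2 = ν·Q^9.4·(…)^5.2 = 2.13×10^-12
D = 0.66·(3.10×10^-12 + 2.13×10^-12)^0.04 = 0.2335 m = 233 mm
Check: V = 4.58 m/s, Re = 4.97×10^5, f = 0.01565, h_f = 36.6 m ≈ 39.1 m ✓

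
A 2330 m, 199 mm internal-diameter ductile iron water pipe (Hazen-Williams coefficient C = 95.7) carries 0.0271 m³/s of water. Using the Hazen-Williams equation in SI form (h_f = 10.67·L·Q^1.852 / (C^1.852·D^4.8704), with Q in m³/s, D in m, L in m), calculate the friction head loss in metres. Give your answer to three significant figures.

h_f = 10.67·2330·0.0271^1.852 / (95.7^1.852·0.199^4.8704) = 17.36 m

h_f ≈ 17.4 m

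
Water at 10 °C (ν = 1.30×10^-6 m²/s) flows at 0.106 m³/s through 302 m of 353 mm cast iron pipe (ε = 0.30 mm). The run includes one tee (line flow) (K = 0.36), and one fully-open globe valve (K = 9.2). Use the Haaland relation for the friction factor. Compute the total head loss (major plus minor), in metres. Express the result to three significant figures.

H_L ≈ 1.59 m

V = 4Q/(πD²) = 1.083 m/s; V²/2g = 0.05979 m
Re = 2.94×10^5, ε/D = 8.50×10^-4 → f = 0.01988 (Haaland)
Major: h_f = f(L/D)·V²/2g = 0.01988·855.5·0.05979 = 1.017 m
Minor: ΣK = 9.56; h_m = ΣK·V²/2g = 0.5716 m
Total H_L = 1.017 + 0.5716 = 1.589 m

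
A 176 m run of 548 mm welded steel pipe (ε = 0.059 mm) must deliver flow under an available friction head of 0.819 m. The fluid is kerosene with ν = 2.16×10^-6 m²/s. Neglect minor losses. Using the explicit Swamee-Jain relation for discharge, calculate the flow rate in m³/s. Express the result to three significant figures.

Swamee-Jain (Type II): Q = -0.965·√(gD⁵h_f/L)·ln[ε/(3.7D) + √(3.17ν²L/(gD³h_f))]
√(gD⁵h_f/L) = √(9.81·0.548⁵·0.819/176) = 0.04750
ε/(3.7D) = 2.91×10^-5; √(3.17ν²L/(gD³h_f)) = 4.44×10^-5
Q = -0.965·0.04750·ln(7.347×10^-5) = 0.4363 m³/s
Check: V = 1.85 m/s, Re = 4.69×10^5, f = 0.01466, h_f = 0.821 m ≈ 0.819 m ✓

Q ≈ 0.436 m³/s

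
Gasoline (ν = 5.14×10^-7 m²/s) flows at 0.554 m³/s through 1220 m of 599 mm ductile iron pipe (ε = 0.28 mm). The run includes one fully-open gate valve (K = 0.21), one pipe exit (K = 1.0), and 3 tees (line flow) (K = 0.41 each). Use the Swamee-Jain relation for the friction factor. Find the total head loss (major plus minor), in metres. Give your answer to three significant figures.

H_L ≈ 7.20 m

V = 4Q/(πD²) = 1.966 m/s; V²/2g = 0.1970 m
Re = 2.29×10^6, ε/D = 4.67×10^-4 → f = 0.01676 (Swamee-Jain)
Major: h_f = f(L/D)·V²/2g = 0.01676·2037·0.1970 = 6.722 m
Minor: ΣK = 2.44; h_m = ΣK·V²/2g = 0.4806 m
Total H_L = 6.722 + 0.4806 = 7.203 m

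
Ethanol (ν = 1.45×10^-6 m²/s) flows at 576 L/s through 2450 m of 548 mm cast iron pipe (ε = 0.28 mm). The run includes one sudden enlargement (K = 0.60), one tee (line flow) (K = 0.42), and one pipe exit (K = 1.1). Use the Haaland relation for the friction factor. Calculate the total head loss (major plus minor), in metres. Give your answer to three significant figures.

V = 4Q/(πD²) = 2.442 m/s; V²/2g = 0.3040 m
Re = 9.23×10^5, ε/D = 5.11×10^-4 → f = 0.01728 (Haaland)
Major: h_f = f(L/D)·V²/2g = 0.01728·4471·0.3040 = 23.49 m
Minor: ΣK = 2.12; h_m = ΣK·V²/2g = 0.6444 m
Total H_L = 23.49 + 0.6444 = 24.13 m

H_L ≈ 24.1 m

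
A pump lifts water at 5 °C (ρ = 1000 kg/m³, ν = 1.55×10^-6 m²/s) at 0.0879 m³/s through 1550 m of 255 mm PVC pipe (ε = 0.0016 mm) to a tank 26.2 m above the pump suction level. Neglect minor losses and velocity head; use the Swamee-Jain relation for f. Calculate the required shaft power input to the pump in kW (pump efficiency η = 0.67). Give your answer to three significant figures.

P_shaft ≈ 51.0 kW

V = 4Q/(πD²) = 1.721 m/s; Re = 2.83×10^5; ε/D = 6.27×10^-6; f = 0.01460
h_f = f(L/D)V²/2g = 13.40 m
Total head H = z + h_f = 26.2 + 13.40 = 39.60 m
P_hyd = ρgQH = 1000·9.81·0.0879·39.60 = 34.15 kW
P_shaft = P_hyd/η = 34.15/0.67 = 50.97 kW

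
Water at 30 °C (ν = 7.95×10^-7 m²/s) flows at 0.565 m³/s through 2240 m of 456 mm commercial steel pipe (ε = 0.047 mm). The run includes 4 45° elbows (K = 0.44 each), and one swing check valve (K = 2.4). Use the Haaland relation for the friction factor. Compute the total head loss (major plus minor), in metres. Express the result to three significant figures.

V = 4Q/(πD²) = 3.460 m/s; V²/2g = 0.6100 m
Re = 1.98×10^6, ε/D = 1.03×10^-4 → f = 0.01280 (Haaland)
Major: h_f = f(L/D)·V²/2g = 0.01280·4912·0.6100 = 38.34 m
Minor: ΣK = 4.16; h_m = ΣK·V²/2g = 2.538 m
Total H_L = 38.34 + 2.538 = 40.88 m

H_L ≈ 40.9 m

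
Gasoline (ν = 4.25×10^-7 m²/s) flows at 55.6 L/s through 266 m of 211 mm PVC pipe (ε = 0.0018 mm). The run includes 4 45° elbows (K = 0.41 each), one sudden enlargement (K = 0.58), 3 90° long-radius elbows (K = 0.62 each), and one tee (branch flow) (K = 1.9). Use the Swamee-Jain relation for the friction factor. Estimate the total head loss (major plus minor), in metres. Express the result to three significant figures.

V = 4Q/(πD²) = 1.590 m/s; V²/2g = 0.1289 m
Re = 7.89×10^5, ε/D = 8.53×10^-6 → f = 0.01227 (Swamee-Jain)
Major: h_f = f(L/D)·V²/2g = 0.01227·1261·0.1289 = 1.993 m
Minor: ΣK = 5.98; h_m = ΣK·V²/2g = 0.7706 m
Total H_L = 1.993 + 0.7706 = 2.763 m

H_L ≈ 2.76 m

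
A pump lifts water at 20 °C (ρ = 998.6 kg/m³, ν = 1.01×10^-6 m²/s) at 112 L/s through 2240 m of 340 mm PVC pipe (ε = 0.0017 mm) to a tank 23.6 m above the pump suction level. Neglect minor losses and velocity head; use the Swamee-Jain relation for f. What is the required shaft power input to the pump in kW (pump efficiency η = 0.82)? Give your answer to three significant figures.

P_shaft ≈ 40.9 kW

V = 4Q/(πD²) = 1.234 m/s; Re = 4.15×10^5; ε/D = 5.00×10^-6; f = 0.01361
h_f = f(L/D)V²/2g = 6.954 m
Total head H = z + h_f = 23.6 + 6.954 = 30.55 m
P_hyd = ρgQH = 998.6·9.81·0.112·30.55 = 33.52 kW
P_shaft = P_hyd/η = 33.52/0.82 = 40.88 kW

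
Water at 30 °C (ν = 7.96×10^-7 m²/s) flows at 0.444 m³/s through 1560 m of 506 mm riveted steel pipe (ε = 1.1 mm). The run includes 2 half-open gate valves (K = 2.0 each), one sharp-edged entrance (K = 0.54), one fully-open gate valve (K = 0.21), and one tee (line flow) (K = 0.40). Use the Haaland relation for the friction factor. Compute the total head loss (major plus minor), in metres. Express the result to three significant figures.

H_L ≈ 19.7 m

V = 4Q/(πD²) = 2.208 m/s; V²/2g = 0.2485 m
Re = 1.40×10^6, ε/D = 0.00217 → f = 0.02411 (Haaland)
Major: h_f = f(L/D)·V²/2g = 0.02411·3083·0.2485 = 18.47 m
Minor: ΣK = 5.15; h_m = ΣK·V²/2g = 1.280 m
Total H_L = 18.47 + 1.280 = 19.75 m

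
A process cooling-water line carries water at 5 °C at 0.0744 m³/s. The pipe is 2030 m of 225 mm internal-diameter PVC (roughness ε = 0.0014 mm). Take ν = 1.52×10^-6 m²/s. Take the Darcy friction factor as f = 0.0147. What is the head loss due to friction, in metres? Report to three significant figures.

V = 4Q/(πD²) = 4·0.0744/(π·0.225²) = 1.871 m/s
h_f = f(L/D)V²/(2g) = 0.01470·(2030/0.225)·1.871²/(2·9.81) = 23.67 m

h_f ≈ 23.7 m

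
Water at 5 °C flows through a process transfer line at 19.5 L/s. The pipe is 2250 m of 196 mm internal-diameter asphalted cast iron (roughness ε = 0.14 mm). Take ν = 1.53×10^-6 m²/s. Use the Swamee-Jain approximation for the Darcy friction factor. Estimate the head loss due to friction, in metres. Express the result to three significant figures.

h_f ≈ 5.32 m

V = 4Q/(πD²) = 4·0.0195/(π·0.196²) = 0.6463 m/s
Re = VD/ν = 0.6463·0.196/1.53×10^-6 = 8.28×10^4 → turbulent
ε/D = 0.14/196 = 7.14×10^-4
Swamee-Jain: f = 0.02177
h_f = f(L/D)V²/(2g) = 0.02177·(2250/0.196)·0.6463²/(2·9.81) = 5.319 m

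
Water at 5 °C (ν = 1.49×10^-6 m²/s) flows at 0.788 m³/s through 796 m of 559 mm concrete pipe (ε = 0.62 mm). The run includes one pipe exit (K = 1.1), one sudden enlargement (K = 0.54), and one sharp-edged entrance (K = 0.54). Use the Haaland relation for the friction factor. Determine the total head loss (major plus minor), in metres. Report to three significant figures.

H_L ≈ 16.4 m

V = 4Q/(πD²) = 3.211 m/s; V²/2g = 0.5254 m
Re = 1.20×10^6, ε/D = 0.00111 → f = 0.02039 (Haaland)
Major: h_f = f(L/D)·V²/2g = 0.02039·1424·0.5254 = 15.25 m
Minor: ΣK = 2.18; h_m = ΣK·V²/2g = 1.145 m
Total H_L = 15.25 + 1.145 = 16.40 m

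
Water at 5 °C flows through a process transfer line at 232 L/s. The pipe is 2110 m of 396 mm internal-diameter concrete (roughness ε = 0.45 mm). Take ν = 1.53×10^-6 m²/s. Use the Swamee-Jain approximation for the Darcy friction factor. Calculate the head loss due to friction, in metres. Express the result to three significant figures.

h_f ≈ 20.2 m

V = 4Q/(πD²) = 4·0.232/(π·0.396²) = 1.884 m/s
Re = VD/ν = 1.884·0.396/1.53×10^-6 = 4.88×10^5 → turbulent
ε/D = 0.45/396 = 0.00114
Swamee-Jain: f = 0.02094
h_f = f(L/D)V²/(2g) = 0.02094·(2110/0.396)·1.884²/(2·9.81) = 20.18 m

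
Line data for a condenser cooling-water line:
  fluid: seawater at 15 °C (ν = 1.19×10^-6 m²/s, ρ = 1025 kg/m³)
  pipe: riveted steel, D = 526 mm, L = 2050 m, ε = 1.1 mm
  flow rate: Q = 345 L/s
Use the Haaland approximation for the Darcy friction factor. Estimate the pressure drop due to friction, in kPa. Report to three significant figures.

V = 4Q/(πD²) = 4·0.345/(π·0.526²) = 1.588 m/s
Re = VD/ν = 1.588·0.526/1.19×10^-6 = 7.02×10^5 → turbulent
ε/D = 1.1/526 = 0.00209
Haaland: f = 0.02397
h_f = f(L/D)V²/(2g) = 0.02397·(2050/0.526)·1.588²/(2·9.81) = 12.00 m
Δp = ρg·h_f = 1025·9.81·12.00 = 120.7 kPa

Δp ≈ 121 kPa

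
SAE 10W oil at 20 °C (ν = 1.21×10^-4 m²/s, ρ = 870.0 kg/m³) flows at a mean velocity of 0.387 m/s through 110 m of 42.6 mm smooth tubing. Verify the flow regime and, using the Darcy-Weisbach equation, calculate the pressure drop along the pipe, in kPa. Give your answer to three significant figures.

Δp ≈ 79.0 kPa

Re = VD/ν = 0.387·0.04260/1.21×10^-4 = 136 → laminar (Re < 2300)
f = 64/Re = 0.4697
h_f = f(L/D)V²/(2g) = 0.4697·(110/0.04260)·0.387²/(2·9.81) = 9.259 m
Δp = ρg·h_f = 870.0·9.81·9.259 = 79.02 kPa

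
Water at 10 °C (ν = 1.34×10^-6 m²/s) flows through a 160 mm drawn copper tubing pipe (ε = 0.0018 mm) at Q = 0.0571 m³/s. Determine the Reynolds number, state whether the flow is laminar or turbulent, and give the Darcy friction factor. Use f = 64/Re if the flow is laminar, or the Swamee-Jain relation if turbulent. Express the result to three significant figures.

Re ≈ 3.39×10^5; turbulent; f ≈ 0.0142

V = 4Q/(πD²) = 2.840 m/s
Re = VD/ν = 2.840·0.160/1.34×10^-6 = 3.39×10^5
Re > 4000 → turbulent; ε/D = 1.12×10^-5
Swamee-Jain: f = 0.01419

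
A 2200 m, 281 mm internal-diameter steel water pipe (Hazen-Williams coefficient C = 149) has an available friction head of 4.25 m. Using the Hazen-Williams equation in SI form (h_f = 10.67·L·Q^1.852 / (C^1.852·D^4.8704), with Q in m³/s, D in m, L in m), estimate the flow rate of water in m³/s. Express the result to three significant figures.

Rearranging: Q = [h_f·C^1.852·D^4.8704 / (10.67·L)]^(1/1.852)
Q = [4.25·149^1.852·0.281^4.8704 / (10.67·2200)]^0.540 = 0.05044 m³/s

Q ≈ 0.0504 m³/s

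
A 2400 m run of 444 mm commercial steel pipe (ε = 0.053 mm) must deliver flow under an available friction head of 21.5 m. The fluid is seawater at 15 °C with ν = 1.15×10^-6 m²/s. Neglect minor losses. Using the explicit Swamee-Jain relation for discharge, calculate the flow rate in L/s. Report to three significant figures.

Swamee-Jain (Type II): Q = -0.965·√(gD⁵h_f/L)·ln[ε/(3.7D) + √(3.17ν²L/(gD³h_f))]
√(gD⁵h_f/L) = √(9.81·0.444⁵·21.5/2400) = 0.03894
ε/(3.7D) = 3.23×10^-5; √(3.17ν²L/(gD³h_f)) = 2.33×10^-5
Q = -0.965·0.03894·ln(5.561×10^-5) = 0.3682 m³/s
Check: V = 2.38 m/s, Re = 9.18×10^5, f = 0.01388, h_f = 21.6 m ≈ 21.5 m ✓

Q ≈ 368 L/s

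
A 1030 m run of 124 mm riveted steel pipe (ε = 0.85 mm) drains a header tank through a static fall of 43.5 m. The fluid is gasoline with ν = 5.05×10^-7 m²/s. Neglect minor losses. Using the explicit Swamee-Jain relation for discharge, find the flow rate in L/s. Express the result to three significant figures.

Q ≈ 21.1 L/s

Swamee-Jain (Type II): Q = -0.965·√(gD⁵h_f/L)·ln[ε/(3.7D) + √(3.17ν²L/(gD³h_f))]
√(gD⁵h_f/L) = √(9.81·0.124⁵·43.5/1030) = 0.003485
ε/(3.7D) = 0.00185; √(3.17ν²L/(gD³h_f)) = 3.20×10^-5
Q = -0.965·0.003485·ln(0.001885) = 0.02110 m³/s
Check: V = 1.75 m/s, Re = 4.29×10^5, f = 0.03377, h_f = 43.6 m ≈ 43.5 m ✓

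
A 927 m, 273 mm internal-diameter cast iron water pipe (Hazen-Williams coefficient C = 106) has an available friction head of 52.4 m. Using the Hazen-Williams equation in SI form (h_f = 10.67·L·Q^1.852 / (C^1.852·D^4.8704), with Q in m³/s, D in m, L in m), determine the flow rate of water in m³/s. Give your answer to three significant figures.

Q ≈ 0.206 m³/s

Rearranging: Q = [h_f·C^1.852·D^4.8704 / (10.67·L)]^(1/1.852)
Q = [52.4·106^1.852·0.273^4.8704 / (10.67·927)]^0.540 = 0.2059 m³/s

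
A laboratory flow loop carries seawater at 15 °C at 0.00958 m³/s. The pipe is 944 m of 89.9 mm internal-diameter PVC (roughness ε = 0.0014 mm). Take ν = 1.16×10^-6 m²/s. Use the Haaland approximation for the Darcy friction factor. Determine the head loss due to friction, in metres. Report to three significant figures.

V = 4Q/(πD²) = 4·0.00958/(π·0.0899²) = 1.509 m/s
Re = VD/ν = 1.509·0.0899/1.16×10^-6 = 1.17×10^5 → turbulent
ε/D = 0.0014/89.9 = 1.56×10^-5
Haaland: f = 0.01732
h_f = f(L/D)V²/(2g) = 0.01732·(944/0.0899)·1.509²/(2·9.81) = 21.11 m

h_f ≈ 21.1 m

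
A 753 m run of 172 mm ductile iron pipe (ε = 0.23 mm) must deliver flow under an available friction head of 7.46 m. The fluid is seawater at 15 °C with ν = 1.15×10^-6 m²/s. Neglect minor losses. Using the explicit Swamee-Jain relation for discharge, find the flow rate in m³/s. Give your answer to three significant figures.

Q ≈ 0.0284 m³/s

Swamee-Jain (Type II): Q = -0.965·√(gD⁵h_f/L)·ln[ε/(3.7D) + √(3.17ν²L/(gD³h_f))]
√(gD⁵h_f/L) = √(9.81·0.172⁵·7.46/753) = 0.003825
ε/(3.7D) = 3.61×10^-4; √(3.17ν²L/(gD³h_f)) = 9.21×10^-5
Q = -0.965·0.003825·ln(4.535×10^-4) = 0.02842 m³/s
Check: V = 1.22 m/s, Re = 1.83×10^5, f = 0.02253, h_f = 7.52 m ≈ 7.46 m ✓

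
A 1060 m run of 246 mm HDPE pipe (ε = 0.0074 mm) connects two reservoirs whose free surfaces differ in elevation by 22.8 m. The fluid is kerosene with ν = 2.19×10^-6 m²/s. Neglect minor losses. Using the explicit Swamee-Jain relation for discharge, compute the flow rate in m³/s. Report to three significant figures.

Swamee-Jain (Type II): Q = -0.965·√(gD⁵h_f/L)·ln[ε/(3.7D) + √(3.17ν²L/(gD³h_f))]
√(gD⁵h_f/L) = √(9.81·0.246⁵·22.8/1060) = 0.01379
ε/(3.7D) = 8.13×10^-6; √(3.17ν²L/(gD³h_f)) = 6.96×10^-5
Q = -0.965·0.01379·ln(7.770×10^-5) = 0.1259 m³/s
Check: V = 2.65 m/s, Re = 2.98×10^5, f = 0.01474, h_f = 22.7 m ≈ 22.8 m ✓

Q ≈ 0.126 m³/s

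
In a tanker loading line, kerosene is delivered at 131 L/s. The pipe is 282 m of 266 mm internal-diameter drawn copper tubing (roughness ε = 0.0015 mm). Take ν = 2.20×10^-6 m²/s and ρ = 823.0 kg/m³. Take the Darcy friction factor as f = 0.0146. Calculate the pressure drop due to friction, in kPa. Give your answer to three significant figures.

Δp ≈ 35.4 kPa

V = 4Q/(πD²) = 4·0.131/(π·0.266²) = 2.357 m/s
h_f = f(L/D)V²/(2g) = 0.01460·(282/0.266)·2.357²/(2·9.81) = 4.384 m
Δp = ρg·h_f = 823.0·9.81·4.384 = 35.39 kPa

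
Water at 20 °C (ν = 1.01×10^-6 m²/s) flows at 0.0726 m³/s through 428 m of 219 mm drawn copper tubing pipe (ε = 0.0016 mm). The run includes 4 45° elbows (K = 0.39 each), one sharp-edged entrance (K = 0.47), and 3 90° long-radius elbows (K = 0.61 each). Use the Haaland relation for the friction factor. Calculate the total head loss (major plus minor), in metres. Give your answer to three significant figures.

H_L ≈ 5.75 m

V = 4Q/(πD²) = 1.927 m/s; V²/2g = 0.1893 m
Re = 4.18×10^5, ε/D = 7.31×10^-6 → f = 0.01356 (Haaland)
Major: h_f = f(L/D)·V²/2g = 0.01356·1954·0.1893 = 5.019 m
Minor: ΣK = 3.86; h_m = ΣK·V²/2g = 0.7308 m
Total H_L = 5.019 + 0.7308 = 5.750 m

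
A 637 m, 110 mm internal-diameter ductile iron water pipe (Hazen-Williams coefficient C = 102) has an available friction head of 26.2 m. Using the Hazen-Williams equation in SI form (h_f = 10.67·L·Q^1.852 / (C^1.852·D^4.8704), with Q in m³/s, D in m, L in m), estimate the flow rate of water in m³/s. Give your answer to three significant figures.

Q ≈ 0.0153 m³/s

Rearranging: Q = [h_f·C^1.852·D^4.8704 / (10.67·L)]^(1/1.852)
Q = [26.2·102^1.852·0.110^4.8704 / (10.67·637)]^0.540 = 0.01528 m³/s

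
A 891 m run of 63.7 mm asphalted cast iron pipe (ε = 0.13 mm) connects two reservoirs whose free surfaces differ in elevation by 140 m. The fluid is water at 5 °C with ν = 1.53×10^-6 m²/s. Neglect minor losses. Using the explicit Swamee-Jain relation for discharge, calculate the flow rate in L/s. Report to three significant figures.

Swamee-Jain (Type II): Q = -0.965·√(gD⁵h_f/L)·ln[ε/(3.7D) + √(3.17ν²L/(gD³h_f))]
√(gD⁵h_f/L) = √(9.81·0.0637⁵·140/891) = 0.001271
ε/(3.7D) = 5.52×10^-4; √(3.17ν²L/(gD³h_f)) = 1.36×10^-4
Q = -0.965·0.001271·ln(6.880×10^-4) = 0.008934 m³/s
Check: V = 2.80 m/s, Re = 1.17×10^5, f = 0.02521, h_f = 141 m ≈ 140 m ✓

Q ≈ 8.93 L/s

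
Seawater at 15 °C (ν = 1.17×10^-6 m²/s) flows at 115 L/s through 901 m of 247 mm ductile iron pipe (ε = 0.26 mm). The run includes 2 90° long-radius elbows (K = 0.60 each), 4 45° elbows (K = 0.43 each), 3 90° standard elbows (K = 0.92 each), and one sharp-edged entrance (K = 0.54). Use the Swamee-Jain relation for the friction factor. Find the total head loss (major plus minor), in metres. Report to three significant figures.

V = 4Q/(πD²) = 2.400 m/s; V²/2g = 0.2936 m
Re = 5.07×10^5, ε/D = 0.00105 → f = 0.02057 (Swamee-Jain)
Major: h_f = f(L/D)·V²/2g = 0.02057·3648·0.2936 = 22.03 m
Minor: ΣK = 6.22; h_m = ΣK·V²/2g = 1.826 m
Total H_L = 22.03 + 1.826 = 23.86 m

H_L ≈ 23.9 m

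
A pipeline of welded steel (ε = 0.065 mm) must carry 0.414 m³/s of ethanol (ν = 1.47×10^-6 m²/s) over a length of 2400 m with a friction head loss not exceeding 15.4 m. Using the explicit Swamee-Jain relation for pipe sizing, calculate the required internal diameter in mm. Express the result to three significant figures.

D ≈ 506 mm

Swamee-Jain (Type III): D = 0.66·[ε^1.25·(LQ²/(gh_f))^4.75 + ν·Q^9.4·(L/(gh_f))^5.2]^0.04
LQ²/(gh_f) = 2.723; L/(gh_f) = 15.89
Term 1 = ε^1.25·(…)^4.75 = 6.80×10^-4; Term 2 = ν·Q^9.4·(…)^5.2 = 6.49×10^-4
D = 0.66·(6.80×10^-4 + 6.49×10^-4)^0.04 = 0.5064 m = 506 mm
Check: V = 2.06 m/s, Re = 7.08×10^5, f = 0.01430, h_f = 14.6 m ≈ 15.4 m ✓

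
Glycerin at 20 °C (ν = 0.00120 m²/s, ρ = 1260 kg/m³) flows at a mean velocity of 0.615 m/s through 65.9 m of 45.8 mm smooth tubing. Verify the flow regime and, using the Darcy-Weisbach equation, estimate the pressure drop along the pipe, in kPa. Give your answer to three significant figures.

Re = VD/ν = 0.615·0.04580/0.00120 = 23.5 → laminar (Re < 2300)
f = 64/Re = 2.727
h_f = f(L/D)V²/(2g) = 2.727·(65.9/0.04580)·0.615²/(2·9.81) = 75.63 m
Δp = ρg·h_f = 1260·9.81·75.63 = 934.8 kPa

Δp ≈ 935 kPa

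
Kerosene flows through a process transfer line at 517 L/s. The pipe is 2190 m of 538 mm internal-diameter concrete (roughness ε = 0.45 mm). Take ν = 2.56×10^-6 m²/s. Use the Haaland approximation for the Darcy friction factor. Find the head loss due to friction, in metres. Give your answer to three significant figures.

V = 4Q/(πD²) = 4·0.517/(π·0.538²) = 2.274 m/s
Re = VD/ν = 2.274·0.538/2.56×10^-6 = 4.78×10^5 → turbulent
ε/D = 0.45/538 = 8.36×10^-4
Haaland: f = 0.01946
h_f = f(L/D)V²/(2g) = 0.01946·(2190/0.538)·2.274²/(2·9.81) = 20.89 m

h_f ≈ 20.9 m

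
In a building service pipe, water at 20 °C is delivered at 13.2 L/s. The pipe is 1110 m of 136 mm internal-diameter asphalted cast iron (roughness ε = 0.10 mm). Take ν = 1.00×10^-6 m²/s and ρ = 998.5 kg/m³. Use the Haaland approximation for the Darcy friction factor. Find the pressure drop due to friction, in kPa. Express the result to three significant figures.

V = 4Q/(πD²) = 4·0.0132/(π·0.136²) = 0.9087 m/s
Re = VD/ν = 0.9087·0.136/1.00×10^-6 = 1.24×10^5 → turbulent
ε/D = 0.10/136 = 7.35×10^-4
Haaland: f = 0.02057
h_f = f(L/D)V²/(2g) = 0.02057·(1110/0.136)·0.9087²/(2·9.81) = 7.064 m
Δp = ρg·h_f = 998.5·9.81·7.064 = 69.19 kPa

Δp ≈ 69.2 kPa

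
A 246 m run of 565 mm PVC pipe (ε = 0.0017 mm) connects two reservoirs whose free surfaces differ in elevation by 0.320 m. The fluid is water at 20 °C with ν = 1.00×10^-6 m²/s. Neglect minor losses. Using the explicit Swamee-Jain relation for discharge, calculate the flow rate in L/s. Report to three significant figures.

Swamee-Jain (Type II): Q = -0.965·√(gD⁵h_f/L)·ln[ε/(3.7D) + √(3.17ν²L/(gD³h_f))]
√(gD⁵h_f/L) = √(9.81·0.565⁵·0.320/246) = 0.02711
ε/(3.7D) = 8.13×10^-7; √(3.17ν²L/(gD³h_f)) = 3.71×10^-5
Q = -0.965·0.02711·ln(3.793×10^-5) = 0.2663 m³/s
Check: V = 1.06 m/s, Re = 6.00×10^5, f = 0.01273, h_f = 0.319 m ≈ 0.320 m ✓

Q ≈ 266 L/s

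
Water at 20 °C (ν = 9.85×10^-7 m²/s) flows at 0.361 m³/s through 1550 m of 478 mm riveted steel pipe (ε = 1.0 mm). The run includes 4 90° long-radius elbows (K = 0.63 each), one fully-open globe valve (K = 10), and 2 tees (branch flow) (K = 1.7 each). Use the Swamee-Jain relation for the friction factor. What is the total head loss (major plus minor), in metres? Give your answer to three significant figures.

H_L ≈ 19.3 m

V = 4Q/(πD²) = 2.012 m/s; V²/2g = 0.2063 m
Re = 9.76×10^5, ε/D = 0.00209 → f = 0.02396 (Swamee-Jain)
Major: h_f = f(L/D)·V²/2g = 0.02396·3243·0.2063 = 16.03 m
Minor: ΣK = 15.9; h_m = ΣK·V²/2g = 3.284 m
Total H_L = 16.03 + 3.284 = 19.31 m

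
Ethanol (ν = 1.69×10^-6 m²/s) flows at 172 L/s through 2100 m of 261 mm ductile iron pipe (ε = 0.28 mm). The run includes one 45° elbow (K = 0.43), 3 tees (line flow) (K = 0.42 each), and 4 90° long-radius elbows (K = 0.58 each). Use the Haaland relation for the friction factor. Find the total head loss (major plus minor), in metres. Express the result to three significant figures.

V = 4Q/(πD²) = 3.215 m/s; V²/2g = 0.5268 m
Re = 4.96×10^5, ε/D = 0.00107 → f = 0.02052 (Haaland)
Major: h_f = f(L/D)·V²/2g = 0.02052·8046·0.5268 = 86.96 m
Minor: ΣK = 4.01; h_m = ΣK·V²/2g = 2.112 m
Total H_L = 86.96 + 2.112 = 89.07 m

H_L ≈ 89.1 m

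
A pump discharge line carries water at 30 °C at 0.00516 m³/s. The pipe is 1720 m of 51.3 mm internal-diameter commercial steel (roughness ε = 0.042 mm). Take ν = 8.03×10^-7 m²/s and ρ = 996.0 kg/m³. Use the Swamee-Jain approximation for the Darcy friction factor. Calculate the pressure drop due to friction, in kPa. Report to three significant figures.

Δp ≈ 2160 kPa

V = 4Q/(πD²) = 4·0.00516/(π·0.0513²) = 2.496 m/s
Re = VD/ν = 2.496·0.0513/8.03×10^-7 = 1.59×10^5 → turbulent
ε/D = 0.042/51.3 = 8.19×10^-4
Swamee-Jain: f = 0.02079
h_f = f(L/D)V²/(2g) = 0.02079·(1720/0.0513)·2.496²/(2·9.81) = 221.4 m
Δp = ρg·h_f = 996.0·9.81·221.4 = 2163 kPa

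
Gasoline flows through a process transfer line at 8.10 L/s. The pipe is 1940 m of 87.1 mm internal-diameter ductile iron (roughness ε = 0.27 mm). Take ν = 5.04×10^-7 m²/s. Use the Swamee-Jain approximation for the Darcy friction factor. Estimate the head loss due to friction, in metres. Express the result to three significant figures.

V = 4Q/(πD²) = 4·0.00810/(π·0.0871²) = 1.359 m/s
Re = VD/ν = 1.359·0.0871/5.04×10^-7 = 2.35×10^5 → turbulent
ε/D = 0.27/87.1 = 0.00310
Swamee-Jain: f = 0.02714
h_f = f(L/D)V²/(2g) = 0.02714·(1940/0.0871)·1.359²/(2·9.81) = 56.93 m

h_f ≈ 56.9 m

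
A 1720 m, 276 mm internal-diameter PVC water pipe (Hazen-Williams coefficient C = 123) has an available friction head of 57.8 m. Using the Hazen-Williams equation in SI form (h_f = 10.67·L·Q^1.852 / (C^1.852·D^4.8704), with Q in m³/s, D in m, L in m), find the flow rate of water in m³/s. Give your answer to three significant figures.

Rearranging: Q = [h_f·C^1.852·D^4.8704 / (10.67·L)]^(1/1.852)
Q = [57.8·123^1.852·0.276^4.8704 / (10.67·1720)]^0.540 = 0.1857 m³/s

Q ≈ 0.186 m³/s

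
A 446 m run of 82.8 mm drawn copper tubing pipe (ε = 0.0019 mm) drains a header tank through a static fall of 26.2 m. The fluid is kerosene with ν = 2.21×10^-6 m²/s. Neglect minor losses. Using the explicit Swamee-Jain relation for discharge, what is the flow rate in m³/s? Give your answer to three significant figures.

Q ≈ 0.0121 m³/s

Swamee-Jain (Type II): Q = -0.965·√(gD⁵h_f/L)·ln[ε/(3.7D) + √(3.17ν²L/(gD³h_f))]
√(gD⁵h_f/L) = √(9.81·0.0828⁵·26.2/446) = 0.001498
ε/(3.7D) = 6.20×10^-6; √(3.17ν²L/(gD³h_f)) = 2.18×10^-4
Q = -0.965·0.001498·ln(2.238×10^-4) = 0.01215 m³/s
Check: V = 2.26 m/s, Re = 8.45×10^4, f = 0.01863, h_f = 26.0 m ≈ 26.2 m ✓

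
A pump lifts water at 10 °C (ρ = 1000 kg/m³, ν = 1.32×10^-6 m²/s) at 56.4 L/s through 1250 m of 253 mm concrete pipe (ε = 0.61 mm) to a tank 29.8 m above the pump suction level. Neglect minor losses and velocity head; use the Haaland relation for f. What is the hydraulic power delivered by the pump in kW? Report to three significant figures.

V = 4Q/(πD²) = 1.122 m/s; Re = 2.15×10^5; ε/D = 0.00241; f = 0.02533
h_f = f(L/D)V²/2g = 8.027 m
Total head H = z + h_f = 29.8 + 8.027 = 37.83 m
P_hyd = ρgQH = 1000·9.81·0.0564·37.83 = 20.93 kW

P_hyd ≈ 20.9 kW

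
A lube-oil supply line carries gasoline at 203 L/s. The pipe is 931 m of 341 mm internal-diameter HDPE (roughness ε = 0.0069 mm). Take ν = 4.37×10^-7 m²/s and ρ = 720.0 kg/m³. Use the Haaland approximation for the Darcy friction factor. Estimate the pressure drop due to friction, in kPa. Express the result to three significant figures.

V = 4Q/(πD²) = 4·0.203/(π·0.341²) = 2.223 m/s
Re = VD/ν = 2.223·0.341/4.37×10^-7 = 1.73×10^6 → turbulent
ε/D = 0.0069/341 = 2.02×10^-5
Haaland: f = 0.01113
h_f = f(L/D)V²/(2g) = 0.01113·(931/0.341)·2.223²/(2·9.81) = 7.652 m
Δp = ρg·h_f = 720.0·9.81·7.652 = 54.05 kPa

Δp ≈ 54.0 kPa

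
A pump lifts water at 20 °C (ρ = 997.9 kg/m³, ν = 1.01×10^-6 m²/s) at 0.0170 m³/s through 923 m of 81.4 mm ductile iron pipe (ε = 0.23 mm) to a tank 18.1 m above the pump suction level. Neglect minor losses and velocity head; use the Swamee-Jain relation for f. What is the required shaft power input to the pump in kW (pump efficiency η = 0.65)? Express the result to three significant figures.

V = 4Q/(πD²) = 3.267 m/s; Re = 2.63×10^5; ε/D = 0.00283; f = 0.02642
h_f = f(L/D)V²/2g = 163.0 m
Total head H = z + h_f = 18.1 + 163.0 = 181.1 m
P_hyd = ρgQH = 997.9·9.81·0.0170·181.1 = 30.13 kW
P_shaft = P_hyd/η = 30.13/0.65 = 46.36 kW

P_shaft ≈ 46.4 kW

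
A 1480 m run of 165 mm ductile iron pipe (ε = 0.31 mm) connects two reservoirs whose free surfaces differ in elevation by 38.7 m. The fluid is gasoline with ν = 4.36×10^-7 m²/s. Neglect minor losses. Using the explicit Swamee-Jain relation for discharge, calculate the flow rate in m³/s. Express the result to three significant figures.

Swamee-Jain (Type II): Q = -0.965·√(gD⁵h_f/L)·ln[ε/(3.7D) + √(3.17ν²L/(gD³h_f))]
√(gD⁵h_f/L) = √(9.81·0.165⁵·38.7/1480) = 0.005601
ε/(3.7D) = 5.08×10^-4; √(3.17ν²L/(gD³h_f)) = 2.29×10^-5
Q = -0.965·0.005601·ln(5.306×10^-4) = 0.04076 m³/s
Check: V = 1.91 m/s, Re = 7.21×10^5, f = 0.02340, h_f = 38.9 m ≈ 38.7 m ✓

Q ≈ 0.0408 m³/s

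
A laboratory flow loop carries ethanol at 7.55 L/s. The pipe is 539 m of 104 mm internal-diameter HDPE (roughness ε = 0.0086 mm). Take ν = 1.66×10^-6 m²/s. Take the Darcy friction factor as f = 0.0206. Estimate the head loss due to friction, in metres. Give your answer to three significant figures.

h_f ≈ 4.30 m

V = 4Q/(πD²) = 4·0.00755/(π·0.104²) = 0.8888 m/s
h_f = f(L/D)V²/(2g) = 0.02060·(539/0.104)·0.8888²/(2·9.81) = 4.298 m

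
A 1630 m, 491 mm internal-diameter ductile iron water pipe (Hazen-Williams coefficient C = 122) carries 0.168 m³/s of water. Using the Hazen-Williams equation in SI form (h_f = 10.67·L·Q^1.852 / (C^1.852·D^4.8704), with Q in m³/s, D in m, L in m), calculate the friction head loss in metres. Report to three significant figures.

h_f = 10.67·1630·0.168^1.852 / (122^1.852·0.491^4.8704) = 2.794 m

h_f ≈ 2.79 m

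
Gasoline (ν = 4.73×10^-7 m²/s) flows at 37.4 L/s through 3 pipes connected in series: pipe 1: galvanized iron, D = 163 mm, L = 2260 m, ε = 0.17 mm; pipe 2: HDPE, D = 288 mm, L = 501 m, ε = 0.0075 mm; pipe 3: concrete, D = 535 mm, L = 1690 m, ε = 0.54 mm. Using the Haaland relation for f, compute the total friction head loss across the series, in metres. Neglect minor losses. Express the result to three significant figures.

H ≈ 46.6 m

Pipe 1: V = 1.792 m/s, Re = 6.18×10^5, ε/D = 0.00104, f = 0.02029, h_1 = f(L/D)V²/2g = 46.06 m
Pipe 2: V = 0.5741 m/s, Re = 3.50×10^5, ε/D = 2.60×10^-5, f = 0.01418, h_2 = f(L/D)V²/2g = 0.4145 m
Pipe 3: V = 0.1664 m/s, Re = 1.88×10^5, ε/D = 0.00101, f = 0.02102, h_3 = f(L/D)V²/2g = 0.09367 m
Series → Q common, losses add: H = Σh = 46.57 m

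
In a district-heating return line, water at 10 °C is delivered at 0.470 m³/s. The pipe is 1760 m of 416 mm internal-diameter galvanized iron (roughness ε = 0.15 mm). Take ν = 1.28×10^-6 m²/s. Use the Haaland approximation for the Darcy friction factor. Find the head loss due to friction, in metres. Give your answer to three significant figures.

h_f ≈ 41.4 m

V = 4Q/(πD²) = 4·0.470/(π·0.416²) = 3.458 m/s
Re = VD/ν = 3.458·0.416/1.28×10^-6 = 1.12×10^6 → turbulent
ε/D = 0.15/416 = 3.61×10^-4
Haaland: f = 0.01607
h_f = f(L/D)V²/(2g) = 0.01607·(1760/0.416)·3.458²/(2·9.81) = 41.43 m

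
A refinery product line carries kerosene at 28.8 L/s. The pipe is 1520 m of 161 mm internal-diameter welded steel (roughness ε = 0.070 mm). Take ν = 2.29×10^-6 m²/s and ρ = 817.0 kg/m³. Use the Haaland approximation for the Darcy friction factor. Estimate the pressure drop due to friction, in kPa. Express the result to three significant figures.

Δp ≈ 153 kPa

V = 4Q/(πD²) = 4·0.0288/(π·0.161²) = 1.415 m/s
Re = VD/ν = 1.415·0.161/2.29×10^-6 = 9.95×10^4 → turbulent
ε/D = 0.070/161 = 4.35×10^-4
Haaland: f = 0.01980
h_f = f(L/D)V²/(2g) = 0.01980·(1520/0.161)·1.415²/(2·9.81) = 19.07 m
Δp = ρg·h_f = 817.0·9.81·19.07 = 152.9 kPa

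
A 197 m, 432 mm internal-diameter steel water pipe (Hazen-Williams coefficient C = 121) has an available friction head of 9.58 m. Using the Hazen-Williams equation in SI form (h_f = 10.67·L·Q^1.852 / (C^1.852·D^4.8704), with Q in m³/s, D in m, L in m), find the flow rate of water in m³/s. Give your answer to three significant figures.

Q ≈ 0.724 m³/s

Rearranging: Q = [h_f·C^1.852·D^4.8704 / (10.67·L)]^(1/1.852)
Q = [9.58·121^1.852·0.432^4.8704 / (10.67·197)]^0.540 = 0.7244 m³/s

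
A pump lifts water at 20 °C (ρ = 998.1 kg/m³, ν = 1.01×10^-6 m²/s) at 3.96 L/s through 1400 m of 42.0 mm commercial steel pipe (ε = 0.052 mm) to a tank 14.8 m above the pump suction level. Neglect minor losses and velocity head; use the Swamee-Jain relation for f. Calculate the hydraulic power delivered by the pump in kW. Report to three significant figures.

V = 4Q/(πD²) = 2.858 m/s; Re = 1.19×10^5; ε/D = 0.00124; f = 0.02282
h_f = f(L/D)V²/2g = 316.8 m
Total head H = z + h_f = 14.8 + 316.8 = 331.6 m
P_hyd = ρgQH = 998.1·9.81·0.00396·331.6 = 12.86 kW

P_hyd ≈ 12.9 kW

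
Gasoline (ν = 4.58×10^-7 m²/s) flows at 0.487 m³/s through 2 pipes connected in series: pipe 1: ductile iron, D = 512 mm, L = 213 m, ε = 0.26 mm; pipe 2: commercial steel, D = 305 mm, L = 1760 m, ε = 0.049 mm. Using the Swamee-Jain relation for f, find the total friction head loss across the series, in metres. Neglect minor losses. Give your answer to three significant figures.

H ≈ 178 m

Pipe 1: V = 2.365 m/s, Re = 2.64×10^6, ε/D = 5.08×10^-4, f = 0.01701, h_1 = f(L/D)V²/2g = 2.018 m
Pipe 2: V = 6.666 m/s, Re = 4.44×10^6, ε/D = 1.61×10^-4, f = 0.01348, h_2 = f(L/D)V²/2g = 176.2 m
Series → Q common, losses add: H = Σh = 178.2 m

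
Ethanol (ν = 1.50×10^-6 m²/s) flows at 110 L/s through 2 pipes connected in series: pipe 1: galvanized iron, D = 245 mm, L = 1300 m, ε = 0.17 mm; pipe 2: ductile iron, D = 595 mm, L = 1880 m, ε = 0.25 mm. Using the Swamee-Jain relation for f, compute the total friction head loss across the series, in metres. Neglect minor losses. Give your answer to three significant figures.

H ≈ 28.6 m

Pipe 1: V = 2.333 m/s, Re = 3.81×10^5, ε/D = 6.94×10^-4, f = 0.01912, h_1 = f(L/D)V²/2g = 28.15 m
Pipe 2: V = 0.3956 m/s, Re = 1.57×10^5, ε/D = 4.20×10^-4, f = 0.01898, h_2 = f(L/D)V²/2g = 0.4783 m
Series → Q common, losses add: H = Σh = 28.63 m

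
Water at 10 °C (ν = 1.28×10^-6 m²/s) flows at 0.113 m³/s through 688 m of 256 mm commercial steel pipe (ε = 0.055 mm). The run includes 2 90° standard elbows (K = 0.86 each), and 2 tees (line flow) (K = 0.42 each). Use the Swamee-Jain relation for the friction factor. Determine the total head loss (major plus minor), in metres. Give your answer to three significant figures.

V = 4Q/(πD²) = 2.195 m/s; V²/2g = 0.2457 m
Re = 4.39×10^5, ε/D = 2.15×10^-4 → f = 0.01582 (Swamee-Jain)
Major: h_f = f(L/D)·V²/2g = 0.01582·2688·0.2457 = 10.45 m
Minor: ΣK = 2.56; h_m = ΣK·V²/2g = 0.6289 m
Total H_L = 10.45 + 0.6289 = 11.08 m

H_L ≈ 11.1 m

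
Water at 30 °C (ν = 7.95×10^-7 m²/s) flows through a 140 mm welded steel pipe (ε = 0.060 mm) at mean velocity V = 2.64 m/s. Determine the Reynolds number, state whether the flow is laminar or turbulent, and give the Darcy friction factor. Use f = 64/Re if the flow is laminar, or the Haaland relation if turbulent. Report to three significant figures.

Re = VD/ν = 2.640·0.140/7.95×10^-7 = 4.65×10^5
Re > 4000 → turbulent; ε/D = 4.29×10^-4
Haaland: f = 0.01717

Re ≈ 4.65×10^5; turbulent; f ≈ 0.0172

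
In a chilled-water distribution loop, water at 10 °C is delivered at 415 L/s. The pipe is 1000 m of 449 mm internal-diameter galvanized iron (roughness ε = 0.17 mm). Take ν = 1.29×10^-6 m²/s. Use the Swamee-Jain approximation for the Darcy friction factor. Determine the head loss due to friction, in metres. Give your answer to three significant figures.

V = 4Q/(πD²) = 4·0.415/(π·0.449²) = 2.621 m/s
Re = VD/ν = 2.621·0.449/1.29×10^-6 = 9.12×10^5 → turbulent
ε/D = 0.17/449 = 3.79×10^-4
Swamee-Jain: f = 0.01647
h_f = f(L/D)V²/(2g) = 0.01647·(1000/0.449)·2.621²/(2·9.81) = 12.85 m

h_f ≈ 12.8 m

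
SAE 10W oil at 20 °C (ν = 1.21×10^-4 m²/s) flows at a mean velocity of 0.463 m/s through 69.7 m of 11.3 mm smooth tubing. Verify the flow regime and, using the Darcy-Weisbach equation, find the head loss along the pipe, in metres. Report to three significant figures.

Re = VD/ν = 0.463·0.01130/1.21×10^-4 = 43.2 → laminar (Re < 2300)
f = 64/Re = 1.480
h_f = f(L/D)V²/(2g) = 1.480·(69.7/0.01130)·0.463²/(2·9.81) = 99.75 m

h_f ≈ 99.8 m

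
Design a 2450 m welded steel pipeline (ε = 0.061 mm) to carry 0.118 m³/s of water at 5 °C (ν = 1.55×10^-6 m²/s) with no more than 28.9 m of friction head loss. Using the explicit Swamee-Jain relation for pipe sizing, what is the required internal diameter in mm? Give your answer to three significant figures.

D ≈ 279 mm

Swamee-Jain (Type III): D = 0.66·[ε^1.25·(LQ²/(gh_f))^4.75 + ν·Q^9.4·(L/(gh_f))^5.2]^0.04
LQ²/(gh_f) = 0.1203; L/(gh_f) = 8.642
Term 1 = ε^1.25·(…)^4.75 = 2.31×10^-10; Term 2 = ν·Q^9.4·(…)^5.2 = 2.17×10^-10
D = 0.66·(2.31×10^-10 + 2.17×10^-10)^0.04 = 0.2790 m = 279 mm
Check: V = 1.93 m/s, Re = 3.47×10^5, f = 0.01621, h_f = 27.0 m ≈ 28.9 m ✓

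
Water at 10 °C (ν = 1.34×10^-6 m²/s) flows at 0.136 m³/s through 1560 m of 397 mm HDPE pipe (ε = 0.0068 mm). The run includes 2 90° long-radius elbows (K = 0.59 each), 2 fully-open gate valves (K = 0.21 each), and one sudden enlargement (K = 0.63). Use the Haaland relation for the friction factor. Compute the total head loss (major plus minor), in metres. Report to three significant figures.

V = 4Q/(πD²) = 1.099 m/s; V²/2g = 0.06152 m
Re = 3.26×10^5, ε/D = 1.71×10^-5 → f = 0.01428 (Haaland)
Major: h_f = f(L/D)·V²/2g = 0.01428·3929·0.06152 = 3.451 m
Minor: ΣK = 2.23; h_m = ΣK·V²/2g = 0.1372 m
Total H_L = 3.451 + 0.1372 = 3.588 m

H_L ≈ 3.59 m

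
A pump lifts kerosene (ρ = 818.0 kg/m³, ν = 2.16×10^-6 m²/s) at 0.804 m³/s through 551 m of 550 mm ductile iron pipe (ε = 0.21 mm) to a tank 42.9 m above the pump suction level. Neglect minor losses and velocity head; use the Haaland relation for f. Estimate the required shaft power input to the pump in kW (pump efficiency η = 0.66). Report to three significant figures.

P_shaft ≈ 513 kW

V = 4Q/(πD²) = 3.384 m/s; Re = 8.62×10^5; ε/D = 3.82×10^-4; f = 0.01638
h_f = f(L/D)V²/2g = 9.577 m
Total head H = z + h_f = 42.9 + 9.577 = 52.48 m
P_hyd = ρgQH = 818.0·9.81·0.804·52.48 = 338.6 kW
P_shaft = P_hyd/η = 338.6/0.66 = 513.0 kW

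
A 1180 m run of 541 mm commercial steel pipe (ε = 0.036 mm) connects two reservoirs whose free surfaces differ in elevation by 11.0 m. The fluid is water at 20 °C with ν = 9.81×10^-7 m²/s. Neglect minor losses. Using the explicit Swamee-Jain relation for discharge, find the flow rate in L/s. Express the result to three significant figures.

Q ≈ 649 L/s

Swamee-Jain (Type II): Q = -0.965·√(gD⁵h_f/L)·ln[ε/(3.7D) + √(3.17ν²L/(gD³h_f))]
√(gD⁵h_f/L) = √(9.81·0.541⁵·11.0/1180) = 0.06510
ε/(3.7D) = 1.80×10^-5; √(3.17ν²L/(gD³h_f)) = 1.45×10^-5
Q = -0.965·0.06510·ln(3.250×10^-5) = 0.6492 m³/s
Check: V = 2.82 m/s, Re = 1.56×10^6, f = 0.01247, h_f = 11.1 m ≈ 11.0 m ✓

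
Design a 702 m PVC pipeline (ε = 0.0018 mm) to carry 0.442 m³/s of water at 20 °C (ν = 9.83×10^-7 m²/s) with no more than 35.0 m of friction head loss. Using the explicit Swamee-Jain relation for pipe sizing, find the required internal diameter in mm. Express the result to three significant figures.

D ≈ 325 mm

Swamee-Jain (Type III): D = 0.66·[ε^1.25·(LQ²/(gh_f))^4.75 + ν·Q^9.4·(L/(gh_f))^5.2]^0.04
LQ²/(gh_f) = 0.3994; L/(gh_f) = 2.045
Term 1 = ε^1.25·(…)^4.75 = 8.43×10^-10; Term 2 = ν·Q^9.4·(…)^5.2 = 1.88×10^-8
D = 0.66·(8.43×10^-10 + 1.88×10^-8)^0.04 = 0.3246 m = 325 mm
Check: V = 5.34 m/s, Re = 1.76×10^6, f = 0.01077, h_f = 33.9 m ≈ 35.0 m ✓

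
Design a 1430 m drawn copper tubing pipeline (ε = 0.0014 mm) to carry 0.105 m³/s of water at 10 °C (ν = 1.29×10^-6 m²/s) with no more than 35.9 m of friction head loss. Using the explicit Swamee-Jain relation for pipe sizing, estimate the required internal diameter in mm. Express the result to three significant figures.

Swamee-Jain (Type III): D = 0.66·[ε^1.25·(LQ²/(gh_f))^4.75 + ν·Q^9.4·(L/(gh_f))^5.2]^0.04
LQ²/(gh_f) = 0.04477; L/(gh_f) = 4.060
Term 1 = ε^1.25·(…)^4.75 = 1.88×10^-14; Term 2 = ν·Q^9.4·(…)^5.2 = 1.19×10^-12
D = 0.66·(1.88×10^-14 + 1.19×10^-12)^0.04 = 0.2202 m = 220 mm
Check: V = 2.76 m/s, Re = 4.71×10^5, f = 0.01333, h_f = 33.6 m ≈ 35.9 m ✓

D ≈ 220 mm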